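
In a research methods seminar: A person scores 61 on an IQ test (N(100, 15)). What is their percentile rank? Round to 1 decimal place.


z = (IQ - mean) / SD
z = (61 - 100) / 15 = -2.6
Percentile = Phi(-2.6) * 100
Phi(-2.6) = 0.004661
= 0.5


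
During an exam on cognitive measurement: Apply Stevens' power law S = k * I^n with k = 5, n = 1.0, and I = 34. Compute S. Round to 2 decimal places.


S = 5 * 34^1.0
34^1.0 = 34.0
S = 5 * 34.0
= 170.00


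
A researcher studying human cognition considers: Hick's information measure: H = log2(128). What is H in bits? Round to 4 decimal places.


H = log2(n)
H = log2(128)
= 7.0000


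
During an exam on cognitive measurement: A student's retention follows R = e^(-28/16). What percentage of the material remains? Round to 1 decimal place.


R = e^(-t/S)
-t/S = -28/16 = -1.75
R = e^(-1.75) = 0.173774
Percentage = 0.173774 * 100
= 17.4


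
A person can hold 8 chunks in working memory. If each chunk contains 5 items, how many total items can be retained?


Total items = chunks * items_per_chunk
= 8 * 5
= 40


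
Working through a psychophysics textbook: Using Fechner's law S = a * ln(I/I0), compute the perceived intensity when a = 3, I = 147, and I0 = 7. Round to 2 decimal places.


S = 3 * ln(147/7)
I/I0 = 21.0
ln(21.0) = 3.0445
S = 3 * 3.0445
= 9.13


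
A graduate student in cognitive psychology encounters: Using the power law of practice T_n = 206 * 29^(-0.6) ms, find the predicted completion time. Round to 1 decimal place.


T_n = 206 * 29^(-0.6)
29^(-0.6) = 0.132605
T_n = 206 * 0.132605
= 27.3 ms


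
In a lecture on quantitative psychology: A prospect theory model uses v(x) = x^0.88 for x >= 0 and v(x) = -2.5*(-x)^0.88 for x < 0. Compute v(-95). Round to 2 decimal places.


Since x = -95 < 0, use v(x) = -lambda*(-x)^alpha
(-x) = 95
95^0.88 = 55.0043
v(-95) = -2.5 * 55.0043
= -137.51


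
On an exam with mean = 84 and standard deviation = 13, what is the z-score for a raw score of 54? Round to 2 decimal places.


z = (X - mu) / sigma
= (54 - 84) / 13
= -30 / 13
= -2.31


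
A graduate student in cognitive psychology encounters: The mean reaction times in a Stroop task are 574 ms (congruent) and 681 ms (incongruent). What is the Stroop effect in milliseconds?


Stroop effect = RT(incongruent) - RT(congruent)
= 681 - 574
= 107 ms


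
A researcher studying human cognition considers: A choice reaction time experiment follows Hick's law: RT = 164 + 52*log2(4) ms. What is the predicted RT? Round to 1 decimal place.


RT = 164 + 52 * log2(4)
log2(4) = 2.0
RT = 164 + 52 * 2.0
= 164 + 104.0
= 268.0 ms


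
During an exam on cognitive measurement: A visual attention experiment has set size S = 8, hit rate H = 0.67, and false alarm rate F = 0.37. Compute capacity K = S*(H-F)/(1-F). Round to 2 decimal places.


K = S * (H - F) / (1 - F)
H - F = 0.3
1 - F = 0.63
K = 8 * 0.3 / 0.63
= 3.81


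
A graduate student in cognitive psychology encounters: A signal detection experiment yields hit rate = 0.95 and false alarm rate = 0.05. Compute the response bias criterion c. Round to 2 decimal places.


c = -0.5 * (z(HR) + z(FAR))
z(0.95) = 1.6449
z(0.05) = -1.6449
c = -0.5 * (1.6449 + -1.6449)
= -0.5 * 0.0
= 0.00


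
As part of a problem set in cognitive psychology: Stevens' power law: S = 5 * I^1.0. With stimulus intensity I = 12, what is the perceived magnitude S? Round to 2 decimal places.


S = 5 * 12^1.0
12^1.0 = 12.0
S = 5 * 12.0
= 60.00


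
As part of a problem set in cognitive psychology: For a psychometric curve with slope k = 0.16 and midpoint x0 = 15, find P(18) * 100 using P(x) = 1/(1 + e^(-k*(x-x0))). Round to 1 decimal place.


P(x) = 1/(1 + e^(-0.16*(18 - 15)))
Exponent = -0.16 * 3 = -0.48
e^(-0.48) = 0.618783
P = 1/(1 + 0.618783) = 0.617748
Percentage = 61.8


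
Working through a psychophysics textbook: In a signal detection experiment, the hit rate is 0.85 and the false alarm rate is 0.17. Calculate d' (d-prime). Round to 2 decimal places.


d' = z(HR) - z(FAR)
z(0.85) = 1.0364
z(0.17) = -0.9542
d' = 1.0364 - -0.9542
= 1.99


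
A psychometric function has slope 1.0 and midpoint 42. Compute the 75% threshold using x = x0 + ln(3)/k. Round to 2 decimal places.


At P = 0.75: 0.75 = 1/(1 + e^(-k*(x-x0)))
Solving: e^(-k*(x-x0)) = 1/3
x = x0 + ln(3)/k
ln(3) = 1.0986
x = 42 + 1.0986/1.0
= 42 + 1.0986
= 43.10


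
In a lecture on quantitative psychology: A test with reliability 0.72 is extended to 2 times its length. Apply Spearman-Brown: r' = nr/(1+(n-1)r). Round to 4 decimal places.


r_new = n*r / (1 + (n-1)*r)
Numerator = 2 * 0.72 = 1.44
Denominator = 1 + 1 * 0.72 = 1.72
r_new = 1.44 / 1.72
= 0.8372


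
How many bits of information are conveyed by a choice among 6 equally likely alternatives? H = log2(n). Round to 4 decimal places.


H = log2(n)
H = log2(6)
= 2.5850


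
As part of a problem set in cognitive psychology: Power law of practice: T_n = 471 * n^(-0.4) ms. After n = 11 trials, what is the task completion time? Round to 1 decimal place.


T_n = 471 * 11^(-0.4)
11^(-0.4) = 0.383215
T_n = 471 * 0.383215
= 180.5 ms


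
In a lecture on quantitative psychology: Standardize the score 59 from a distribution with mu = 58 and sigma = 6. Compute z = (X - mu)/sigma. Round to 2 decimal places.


z = (X - mu) / sigma
= (59 - 58) / 6
= 1 / 6
= 0.17


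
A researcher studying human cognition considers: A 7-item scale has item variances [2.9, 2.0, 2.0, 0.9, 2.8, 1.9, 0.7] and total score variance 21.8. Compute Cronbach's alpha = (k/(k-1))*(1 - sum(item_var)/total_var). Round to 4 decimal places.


alpha = (k/(k-1)) * (1 - sum(s_i^2)/s_total^2)
sum(item variances) = 13.2
k/(k-1) = 7/6 = 1.166667
1 - 13.2/21.8 = 1 - 0.605505 = 0.394495
alpha = 1.166667 * 0.394495
= 0.4602


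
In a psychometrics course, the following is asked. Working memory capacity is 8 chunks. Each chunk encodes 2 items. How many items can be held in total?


Total items = chunks * items_per_chunk
= 8 * 2
= 16


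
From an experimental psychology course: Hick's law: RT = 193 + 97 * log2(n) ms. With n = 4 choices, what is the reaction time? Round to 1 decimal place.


RT = 193 + 97 * log2(4)
log2(4) = 2.0
RT = 193 + 97 * 2.0
= 193 + 194.0
= 387.0 ms


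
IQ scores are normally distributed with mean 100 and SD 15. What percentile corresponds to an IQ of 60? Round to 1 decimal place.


z = (IQ - mean) / SD
z = (60 - 100) / 15 = -2.6667
Percentile = Phi(-2.6667) * 100
Phi(-2.6667) = 0.00383
= 0.4


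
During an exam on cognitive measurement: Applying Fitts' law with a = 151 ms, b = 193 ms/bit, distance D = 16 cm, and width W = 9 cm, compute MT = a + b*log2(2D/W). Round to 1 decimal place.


MT = 151 + 193 * log2(2*16/9)
2D/W = 3.555556
log2(3.555556) = 1.8301
MT = 151 + 193 * 1.8301
= 504.2 ms


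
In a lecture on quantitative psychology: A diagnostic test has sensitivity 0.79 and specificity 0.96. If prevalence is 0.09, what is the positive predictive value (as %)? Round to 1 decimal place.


PPV = (sens * prev) / (sens * prev + (1-spec) * (1-prev))
Numerator = 0.79 * 0.09 = 0.0711
P(positive and no disease) = (1 - spec) * (1 - prev) = (1 - 0.96) * (1 - 0.09) = 0.0364
Denominator = 0.0711 + 0.0364 = 0.1075
PPV = 0.0711 / 0.1075 = 0.661395
As percentage = 66.1


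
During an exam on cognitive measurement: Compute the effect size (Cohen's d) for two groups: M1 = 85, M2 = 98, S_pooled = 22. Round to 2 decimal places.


Cohen's d = (M1 - M2) / S_pooled
= (85 - 98) / 22
= -13 / 22
= -0.59


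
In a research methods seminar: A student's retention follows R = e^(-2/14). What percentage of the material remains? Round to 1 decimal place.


R = e^(-t/S)
-t/S = -2/14 = -0.142857
R = e^(-0.142857) = 0.866878
Percentage = 0.866878 * 100
= 86.7


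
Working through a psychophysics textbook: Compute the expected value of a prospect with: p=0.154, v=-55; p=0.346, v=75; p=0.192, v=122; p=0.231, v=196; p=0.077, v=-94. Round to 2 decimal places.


EU = sum(p_i * v_i)
0.154 * -55 = -8.47
0.346 * 75 = 25.95
0.192 * 122 = 23.424
0.231 * 196 = 45.276
0.077 * -94 = -7.238
EU = -8.47 + 25.95 + 23.424 + 45.276 + -7.238
= 78.94


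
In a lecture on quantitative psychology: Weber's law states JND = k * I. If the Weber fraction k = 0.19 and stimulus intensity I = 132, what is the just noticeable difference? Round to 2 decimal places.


JND = k * I
JND = 0.19 * 132
= 25.08


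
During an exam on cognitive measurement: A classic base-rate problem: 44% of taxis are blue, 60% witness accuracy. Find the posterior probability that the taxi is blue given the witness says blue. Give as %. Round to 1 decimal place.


P(blue | says blue) = P(says blue | blue)*P(blue) / [P(says blue | blue)*P(blue) + P(says blue | not blue)*P(not blue)]
Numerator = 0.6 * 0.44 = 0.264
False identification = 0.4 * 0.56 = 0.224
P = 0.264 / (0.264 + 0.224)
= 0.264 / 0.488
As percentage = 54.1


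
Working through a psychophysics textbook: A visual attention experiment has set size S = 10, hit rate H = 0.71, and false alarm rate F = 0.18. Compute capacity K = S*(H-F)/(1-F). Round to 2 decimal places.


K = S * (H - F) / (1 - F)
H - F = 0.53
1 - F = 0.82
K = 10 * 0.53 / 0.82
= 6.46


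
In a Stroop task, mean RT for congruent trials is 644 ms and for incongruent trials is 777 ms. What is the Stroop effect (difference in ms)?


Stroop effect = RT(incongruent) - RT(congruent)
= 777 - 644
= 133 ms


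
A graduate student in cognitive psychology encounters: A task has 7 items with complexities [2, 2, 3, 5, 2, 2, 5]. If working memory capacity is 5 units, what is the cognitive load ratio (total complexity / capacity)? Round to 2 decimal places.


Total complexity = 2 + 2 + 3 + 5 + 2 + 2 + 5 = 21
Load = total / capacity = 21 / 5
= 4.20


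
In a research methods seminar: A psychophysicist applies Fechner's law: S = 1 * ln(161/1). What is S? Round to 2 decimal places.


S = 1 * ln(161/1)
I/I0 = 161.0
ln(161.0) = 5.0814
S = 1 * 5.0814
= 5.08


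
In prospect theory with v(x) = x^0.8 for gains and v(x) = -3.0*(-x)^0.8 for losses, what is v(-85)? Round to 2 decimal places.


Since x = -85 < 0, use v(x) = -lambda*(-x)^alpha
(-x) = 85
85^0.8 = 34.9571
v(-85) = -3.0 * 34.9571
= -104.87


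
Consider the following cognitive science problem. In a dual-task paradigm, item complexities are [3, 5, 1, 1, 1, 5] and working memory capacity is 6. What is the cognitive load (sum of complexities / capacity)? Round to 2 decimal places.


Total complexity = 3 + 5 + 1 + 1 + 1 + 5 = 16
Load = total / capacity = 16 / 6
= 2.67


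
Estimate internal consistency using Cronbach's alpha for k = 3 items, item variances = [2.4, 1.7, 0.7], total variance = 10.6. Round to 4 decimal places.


alpha = (k/(k-1)) * (1 - sum(s_i^2)/s_total^2)
sum(item variances) = 4.8
k/(k-1) = 3/2 = 1.5
1 - 4.8/10.6 = 1 - 0.45283 = 0.54717
alpha = 1.5 * 0.54717
= 0.8208


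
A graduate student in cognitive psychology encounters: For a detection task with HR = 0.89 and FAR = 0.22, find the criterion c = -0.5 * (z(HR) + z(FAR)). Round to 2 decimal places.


c = -0.5 * (z(HR) + z(FAR))
z(0.89) = 1.2265
z(0.22) = -0.7722
c = -0.5 * (1.2265 + -0.7722)
= -0.5 * 0.4543
= -0.23


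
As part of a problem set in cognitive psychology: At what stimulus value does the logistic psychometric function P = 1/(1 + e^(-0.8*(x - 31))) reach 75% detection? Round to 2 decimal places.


At P = 0.75: 0.75 = 1/(1 + e^(-k*(x-x0)))
Solving: e^(-k*(x-x0)) = 1/3
x = x0 + ln(3)/k
ln(3) = 1.0986
x = 31 + 1.0986/0.8
= 31 + 1.3732
= 32.37


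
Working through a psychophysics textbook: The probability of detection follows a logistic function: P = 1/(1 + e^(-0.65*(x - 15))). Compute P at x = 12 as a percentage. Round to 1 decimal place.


P(x) = 1/(1 + e^(-0.65*(12 - 15)))
Exponent = -0.65 * -3 = 1.95
e^(1.95) = 7.028688
P = 1/(1 + 7.028688) = 0.124553
Percentage = 12.5


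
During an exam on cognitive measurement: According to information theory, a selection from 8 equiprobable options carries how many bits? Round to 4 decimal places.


H = log2(n)
H = log2(8)
= 3.0000


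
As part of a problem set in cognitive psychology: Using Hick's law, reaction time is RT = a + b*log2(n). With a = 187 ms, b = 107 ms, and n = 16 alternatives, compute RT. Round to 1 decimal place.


RT = 187 + 107 * log2(16)
log2(16) = 4.0
RT = 187 + 107 * 4.0
= 187 + 428.0
= 615.0 ms


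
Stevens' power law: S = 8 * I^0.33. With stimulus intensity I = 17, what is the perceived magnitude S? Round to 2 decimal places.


S = 8 * 17^0.33
17^0.33 = 2.5471
S = 8 * 2.5471
= 20.38


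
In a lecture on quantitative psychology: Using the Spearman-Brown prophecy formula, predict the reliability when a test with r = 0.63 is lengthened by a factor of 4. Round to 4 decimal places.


r_new = n*r / (1 + (n-1)*r)
Numerator = 4 * 0.63 = 2.52
Denominator = 1 + 3 * 0.63 = 2.89
r_new = 2.52 / 2.89
= 0.8720


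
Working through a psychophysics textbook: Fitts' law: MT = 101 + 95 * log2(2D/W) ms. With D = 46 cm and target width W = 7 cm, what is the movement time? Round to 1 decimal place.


MT = 101 + 95 * log2(2*46/7)
2D/W = 13.142857
log2(13.142857) = 3.7162
MT = 101 + 95 * 3.7162
= 454.0 ms


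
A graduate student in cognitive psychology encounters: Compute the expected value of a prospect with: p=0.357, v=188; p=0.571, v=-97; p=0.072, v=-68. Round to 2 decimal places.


EU = sum(p_i * v_i)
0.357 * 188 = 67.116
0.571 * -97 = -55.387
0.072 * -68 = -4.896
EU = 67.116 + -55.387 + -4.896
= 6.83


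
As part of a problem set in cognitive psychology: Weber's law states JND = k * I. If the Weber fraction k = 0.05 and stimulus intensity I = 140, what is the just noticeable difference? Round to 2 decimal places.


JND = k * I
JND = 0.05 * 140
= 7.00


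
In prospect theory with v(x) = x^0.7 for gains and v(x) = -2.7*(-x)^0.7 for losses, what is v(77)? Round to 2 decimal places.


Since x = 77 >= 0, use v(x) = x^0.7
77^0.7 = 20.9191
v(77) = 20.92


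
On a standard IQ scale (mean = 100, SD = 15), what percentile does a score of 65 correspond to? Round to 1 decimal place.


z = (IQ - mean) / SD
z = (65 - 100) / 15 = -2.3333
Percentile = Phi(-2.3333) * 100
Phi(-2.3333) = 0.009816
= 1.0


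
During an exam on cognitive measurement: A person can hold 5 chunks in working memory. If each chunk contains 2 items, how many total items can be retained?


Total items = chunks * items_per_chunk
= 5 * 2
= 10


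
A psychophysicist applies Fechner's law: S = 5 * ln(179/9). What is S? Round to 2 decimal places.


S = 5 * ln(179/9)
I/I0 = 19.888889
ln(19.888889) = 2.9902
S = 5 * 2.9902
= 14.95


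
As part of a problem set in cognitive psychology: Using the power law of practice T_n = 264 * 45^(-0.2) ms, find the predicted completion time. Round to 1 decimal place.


T_n = 264 * 45^(-0.2)
45^(-0.2) = 0.467044
T_n = 264 * 0.467044
= 123.3 ms


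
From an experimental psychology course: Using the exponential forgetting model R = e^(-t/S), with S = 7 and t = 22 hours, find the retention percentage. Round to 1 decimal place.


R = e^(-t/S)
-t/S = -22/7 = -3.142857
R = e^(-3.142857) = 0.043159
Percentage = 0.043159 * 100
= 4.3


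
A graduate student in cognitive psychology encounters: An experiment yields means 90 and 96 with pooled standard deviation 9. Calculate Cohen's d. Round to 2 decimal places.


Cohen's d = (M1 - M2) / S_pooled
= (90 - 96) / 9
= -6 / 9
= -0.67


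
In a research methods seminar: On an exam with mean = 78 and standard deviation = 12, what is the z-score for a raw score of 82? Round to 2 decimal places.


z = (X - mu) / sigma
= (82 - 78) / 12
= 4 / 12
= 0.33


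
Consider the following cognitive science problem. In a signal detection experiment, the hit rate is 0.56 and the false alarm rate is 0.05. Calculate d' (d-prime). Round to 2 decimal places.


d' = z(HR) - z(FAR)
z(0.56) = 0.151
z(0.05) = -1.6449
d' = 0.151 - -1.6449
= 1.80


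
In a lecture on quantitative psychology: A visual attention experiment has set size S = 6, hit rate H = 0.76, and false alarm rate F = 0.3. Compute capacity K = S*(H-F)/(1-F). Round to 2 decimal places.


K = S * (H - F) / (1 - F)
H - F = 0.46
1 - F = 0.7
K = 6 * 0.46 / 0.7
= 3.94


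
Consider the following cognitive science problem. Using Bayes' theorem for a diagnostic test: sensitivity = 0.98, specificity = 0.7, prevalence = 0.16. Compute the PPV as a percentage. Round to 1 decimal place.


PPV = (sens * prev) / (sens * prev + (1-spec) * (1-prev))
Numerator = 0.98 * 0.16 = 0.1568
P(positive and no disease) = (1 - spec) * (1 - prev) = (1 - 0.7) * (1 - 0.16) = 0.252
Denominator = 0.1568 + 0.252 = 0.4088
PPV = 0.1568 / 0.4088 = 0.383562
As percentage = 38.4


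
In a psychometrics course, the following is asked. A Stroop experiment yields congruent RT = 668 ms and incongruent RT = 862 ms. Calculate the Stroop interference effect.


Stroop effect = RT(incongruent) - RT(congruent)
= 862 - 668
= 194 ms


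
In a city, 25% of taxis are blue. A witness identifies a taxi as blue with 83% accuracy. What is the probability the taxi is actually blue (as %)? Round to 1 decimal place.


P(blue | says blue) = P(says blue | blue)*P(blue) / [P(says blue | blue)*P(blue) + P(says blue | not blue)*P(not blue)]
Numerator = 0.83 * 0.25 = 0.2075
False identification = 0.17 * 0.75 = 0.1275
P = 0.2075 / (0.2075 + 0.1275)
= 0.2075 / 0.335
As percentage = 61.9


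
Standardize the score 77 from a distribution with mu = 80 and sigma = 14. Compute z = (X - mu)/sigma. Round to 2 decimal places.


z = (X - mu) / sigma
= (77 - 80) / 14
= -3 / 14
= -0.21


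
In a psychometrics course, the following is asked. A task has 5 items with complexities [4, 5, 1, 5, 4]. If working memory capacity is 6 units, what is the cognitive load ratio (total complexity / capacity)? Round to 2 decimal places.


Total complexity = 4 + 5 + 1 + 5 + 4 = 19
Load = total / capacity = 19 / 6
= 3.17


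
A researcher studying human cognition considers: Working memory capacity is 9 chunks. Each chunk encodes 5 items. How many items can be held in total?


Total items = chunks * items_per_chunk
= 9 * 5
= 45


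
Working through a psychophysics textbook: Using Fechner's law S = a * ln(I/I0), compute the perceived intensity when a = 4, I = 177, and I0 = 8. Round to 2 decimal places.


S = 4 * ln(177/8)
I/I0 = 22.125
ln(22.125) = 3.0967
S = 4 * 3.0967
= 12.39


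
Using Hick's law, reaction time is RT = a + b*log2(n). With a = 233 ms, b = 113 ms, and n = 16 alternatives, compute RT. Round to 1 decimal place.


RT = 233 + 113 * log2(16)
log2(16) = 4.0
RT = 233 + 113 * 4.0
= 233 + 452.0
= 685.0 ms


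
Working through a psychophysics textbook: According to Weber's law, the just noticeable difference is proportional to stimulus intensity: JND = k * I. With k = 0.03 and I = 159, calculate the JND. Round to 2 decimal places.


JND = k * I
JND = 0.03 * 159
= 4.77


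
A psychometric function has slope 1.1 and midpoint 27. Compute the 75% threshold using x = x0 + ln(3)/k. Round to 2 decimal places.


At P = 0.75: 0.75 = 1/(1 + e^(-k*(x-x0)))
Solving: e^(-k*(x-x0)) = 1/3
x = x0 + ln(3)/k
ln(3) = 1.0986
x = 27 + 1.0986/1.1
= 27 + 0.9987
= 28.00


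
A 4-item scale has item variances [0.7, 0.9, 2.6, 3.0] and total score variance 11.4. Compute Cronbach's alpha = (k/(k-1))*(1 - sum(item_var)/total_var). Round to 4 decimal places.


alpha = (k/(k-1)) * (1 - sum(s_i^2)/s_total^2)
sum(item variances) = 7.2
k/(k-1) = 4/3 = 1.333333
1 - 7.2/11.4 = 1 - 0.631579 = 0.368421
alpha = 1.333333 * 0.368421
= 0.4912


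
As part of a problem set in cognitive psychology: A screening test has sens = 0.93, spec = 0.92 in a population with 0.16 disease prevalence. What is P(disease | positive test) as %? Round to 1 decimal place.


PPV = (sens * prev) / (sens * prev + (1-spec) * (1-prev))
Numerator = 0.93 * 0.16 = 0.1488
P(positive and no disease) = (1 - spec) * (1 - prev) = (1 - 0.92) * (1 - 0.16) = 0.0672
Denominator = 0.1488 + 0.0672 = 0.216
PPV = 0.1488 / 0.216 = 0.688889
As percentage = 68.9


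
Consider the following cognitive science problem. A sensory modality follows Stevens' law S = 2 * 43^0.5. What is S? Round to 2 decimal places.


S = 2 * 43^0.5
43^0.5 = 6.5574
S = 2 * 6.5574
= 13.11


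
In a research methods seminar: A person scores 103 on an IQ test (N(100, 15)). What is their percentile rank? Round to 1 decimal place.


z = (IQ - mean) / SD
z = (103 - 100) / 15 = 0.2
Percentile = Phi(0.2) * 100
Phi(0.2) = 0.57926
= 57.9


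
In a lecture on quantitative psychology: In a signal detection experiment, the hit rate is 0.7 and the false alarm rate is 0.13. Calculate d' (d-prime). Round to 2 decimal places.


d' = z(HR) - z(FAR)
z(0.7) = 0.5244
z(0.13) = -1.1264
d' = 0.5244 - -1.1264
= 1.65


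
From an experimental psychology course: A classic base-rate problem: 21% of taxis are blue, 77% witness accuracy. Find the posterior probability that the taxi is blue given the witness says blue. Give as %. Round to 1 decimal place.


P(blue | says blue) = P(says blue | blue)*P(blue) / [P(says blue | blue)*P(blue) + P(says blue | not blue)*P(not blue)]
Numerator = 0.77 * 0.21 = 0.1617
False identification = 0.23 * 0.79 = 0.1817
P = 0.1617 / (0.1617 + 0.1817)
= 0.1617 / 0.3434
As percentage = 47.1


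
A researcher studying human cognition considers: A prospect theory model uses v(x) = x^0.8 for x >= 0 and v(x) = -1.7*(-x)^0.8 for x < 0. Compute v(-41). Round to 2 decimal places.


Since x = -41 < 0, use v(x) = -lambda*(-x)^alpha
(-x) = 41
41^0.8 = 19.5086
v(-41) = -1.7 * 19.5086
= -33.16


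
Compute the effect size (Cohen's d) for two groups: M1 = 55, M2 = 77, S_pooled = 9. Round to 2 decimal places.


Cohen's d = (M1 - M2) / S_pooled
= (55 - 77) / 9
= -22 / 9
= -2.44


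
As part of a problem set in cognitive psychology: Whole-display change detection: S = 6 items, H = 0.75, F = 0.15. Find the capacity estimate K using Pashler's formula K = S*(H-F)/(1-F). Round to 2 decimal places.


K = S * (H - F) / (1 - F)
H - F = 0.6
1 - F = 0.85
K = 6 * 0.6 / 0.85
= 4.24


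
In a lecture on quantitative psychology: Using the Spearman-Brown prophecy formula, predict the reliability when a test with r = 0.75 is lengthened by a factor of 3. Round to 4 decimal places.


r_new = n*r / (1 + (n-1)*r)
Numerator = 3 * 0.75 = 2.25
Denominator = 1 + 2 * 0.75 = 2.5
r_new = 2.25 / 2.5
= 0.9000


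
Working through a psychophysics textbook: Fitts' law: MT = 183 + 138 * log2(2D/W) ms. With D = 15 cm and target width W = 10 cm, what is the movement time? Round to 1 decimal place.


MT = 183 + 138 * log2(2*15/10)
2D/W = 3.0
log2(3.0) = 1.585
MT = 183 + 138 * 1.585
= 401.7 ms


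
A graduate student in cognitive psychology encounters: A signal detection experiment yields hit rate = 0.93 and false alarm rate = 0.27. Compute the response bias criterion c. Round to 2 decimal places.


c = -0.5 * (z(HR) + z(FAR))
z(0.93) = 1.4758
z(0.27) = -0.6128
c = -0.5 * (1.4758 + -0.6128)
= -0.5 * 0.863
= -0.43


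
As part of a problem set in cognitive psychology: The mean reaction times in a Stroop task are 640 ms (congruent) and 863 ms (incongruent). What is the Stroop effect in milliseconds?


Stroop effect = RT(incongruent) - RT(congruent)
= 863 - 640
= 223 ms


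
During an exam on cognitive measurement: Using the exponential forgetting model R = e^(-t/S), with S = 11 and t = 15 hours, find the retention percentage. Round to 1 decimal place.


R = e^(-t/S)
-t/S = -15/11 = -1.363636
R = e^(-1.363636) = 0.255729
Percentage = 0.255729 * 100
= 25.6


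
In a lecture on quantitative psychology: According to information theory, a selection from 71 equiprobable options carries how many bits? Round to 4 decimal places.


H = log2(n)
H = log2(71)
= 6.1497


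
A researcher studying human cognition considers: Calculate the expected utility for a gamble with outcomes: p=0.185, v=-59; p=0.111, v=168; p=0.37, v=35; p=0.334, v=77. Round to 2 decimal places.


EU = sum(p_i * v_i)
0.185 * -59 = -10.915
0.111 * 168 = 18.648
0.37 * 35 = 12.95
0.334 * 77 = 25.718
EU = -10.915 + 18.648 + 12.95 + 25.718
= 46.40


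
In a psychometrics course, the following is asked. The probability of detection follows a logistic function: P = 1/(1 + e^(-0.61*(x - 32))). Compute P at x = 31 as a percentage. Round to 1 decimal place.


P(x) = 1/(1 + e^(-0.61*(31 - 32)))
Exponent = -0.61 * -1 = 0.61
e^(0.61) = 1.840431
P = 1/(1 + 1.840431) = 0.352059
Percentage = 35.2


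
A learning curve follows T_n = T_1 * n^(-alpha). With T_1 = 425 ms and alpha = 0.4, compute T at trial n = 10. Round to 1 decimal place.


T_n = 425 * 10^(-0.4)
10^(-0.4) = 0.398107
T_n = 425 * 0.398107
= 169.2 ms


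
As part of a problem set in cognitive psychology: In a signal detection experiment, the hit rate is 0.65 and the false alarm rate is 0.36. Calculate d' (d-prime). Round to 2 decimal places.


d' = z(HR) - z(FAR)
z(0.65) = 0.3853
z(0.36) = -0.3585
d' = 0.3853 - -0.3585
= 0.74


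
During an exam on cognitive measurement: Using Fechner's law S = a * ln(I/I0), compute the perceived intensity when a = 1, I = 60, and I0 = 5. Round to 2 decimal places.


S = 1 * ln(60/5)
I/I0 = 12.0
ln(12.0) = 2.4849
S = 1 * 2.4849
= 2.48


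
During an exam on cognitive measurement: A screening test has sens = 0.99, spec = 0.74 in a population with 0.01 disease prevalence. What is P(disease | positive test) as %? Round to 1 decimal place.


PPV = (sens * prev) / (sens * prev + (1-spec) * (1-prev))
Numerator = 0.99 * 0.01 = 0.0099
P(positive and no disease) = (1 - spec) * (1 - prev) = (1 - 0.74) * (1 - 0.01) = 0.2574
Denominator = 0.0099 + 0.2574 = 0.2673
PPV = 0.0099 / 0.2673 = 0.037037
As percentage = 3.7


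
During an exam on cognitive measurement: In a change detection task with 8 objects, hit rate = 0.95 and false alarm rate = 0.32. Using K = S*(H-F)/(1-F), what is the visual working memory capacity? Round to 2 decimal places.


K = S * (H - F) / (1 - F)
H - F = 0.63
1 - F = 0.68
K = 8 * 0.63 / 0.68
= 7.41


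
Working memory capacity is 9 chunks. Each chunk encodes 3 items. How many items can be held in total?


Total items = chunks * items_per_chunk
= 9 * 3
= 27


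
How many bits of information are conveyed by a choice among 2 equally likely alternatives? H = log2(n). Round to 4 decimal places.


H = log2(n)
H = log2(2)
= 1.0000


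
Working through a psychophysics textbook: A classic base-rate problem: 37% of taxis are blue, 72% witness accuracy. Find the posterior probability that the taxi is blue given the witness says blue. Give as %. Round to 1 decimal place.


P(blue | says blue) = P(says blue | blue)*P(blue) / [P(says blue | blue)*P(blue) + P(says blue | not blue)*P(not blue)]
Numerator = 0.72 * 0.37 = 0.2664
False identification = 0.28 * 0.63 = 0.1764
P = 0.2664 / (0.2664 + 0.1764)
= 0.2664 / 0.4428
As percentage = 60.2


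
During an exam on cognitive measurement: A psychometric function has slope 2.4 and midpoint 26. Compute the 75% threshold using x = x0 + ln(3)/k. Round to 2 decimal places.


At P = 0.75: 0.75 = 1/(1 + e^(-k*(x-x0)))
Solving: e^(-k*(x-x0)) = 1/3
x = x0 + ln(3)/k
ln(3) = 1.0986
x = 26 + 1.0986/2.4
= 26 + 0.4578
= 26.46


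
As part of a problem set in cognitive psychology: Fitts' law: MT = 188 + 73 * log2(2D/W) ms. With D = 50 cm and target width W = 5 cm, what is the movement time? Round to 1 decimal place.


MT = 188 + 73 * log2(2*50/5)
2D/W = 20.0
log2(20.0) = 4.3219
MT = 188 + 73 * 4.3219
= 503.5 ms


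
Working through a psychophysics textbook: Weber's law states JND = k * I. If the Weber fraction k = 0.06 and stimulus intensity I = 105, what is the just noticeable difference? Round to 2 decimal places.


JND = k * I
JND = 0.06 * 105
= 6.30


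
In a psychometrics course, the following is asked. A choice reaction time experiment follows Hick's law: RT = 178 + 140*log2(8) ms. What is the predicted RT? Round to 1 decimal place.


RT = 178 + 140 * log2(8)
log2(8) = 3.0
RT = 178 + 140 * 3.0
= 178 + 420.0
= 598.0 ms


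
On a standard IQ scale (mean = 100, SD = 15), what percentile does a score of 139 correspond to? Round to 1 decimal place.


z = (IQ - mean) / SD
z = (139 - 100) / 15 = 2.6
Percentile = Phi(2.6) * 100
Phi(2.6) = 0.995339
= 99.5


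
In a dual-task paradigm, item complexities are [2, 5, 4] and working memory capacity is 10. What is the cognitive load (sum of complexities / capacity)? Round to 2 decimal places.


Total complexity = 2 + 5 + 4 = 11
Load = total / capacity = 11 / 10
= 1.10


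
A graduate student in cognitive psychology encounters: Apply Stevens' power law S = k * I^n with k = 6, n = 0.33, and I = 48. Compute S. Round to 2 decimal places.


S = 6 * 48^0.33
48^0.33 = 3.5876
S = 6 * 3.5876
= 21.53


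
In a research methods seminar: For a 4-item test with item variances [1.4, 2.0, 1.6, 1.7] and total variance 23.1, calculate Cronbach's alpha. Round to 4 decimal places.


alpha = (k/(k-1)) * (1 - sum(s_i^2)/s_total^2)
sum(item variances) = 6.7
k/(k-1) = 4/3 = 1.333333
1 - 6.7/23.1 = 1 - 0.290043 = 0.709957
alpha = 1.333333 * 0.709957
= 0.9466


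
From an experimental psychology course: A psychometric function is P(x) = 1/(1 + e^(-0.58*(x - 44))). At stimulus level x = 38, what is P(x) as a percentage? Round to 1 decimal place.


P(x) = 1/(1 + e^(-0.58*(38 - 44)))
Exponent = -0.58 * -6 = 3.48
e^(3.48) = 32.459722
P = 1/(1 + 32.459722) = 0.029887
Percentage = 3.0


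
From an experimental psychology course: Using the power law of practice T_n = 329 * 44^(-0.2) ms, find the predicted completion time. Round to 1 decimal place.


T_n = 329 * 44^(-0.2)
44^(-0.2) = 0.469148
T_n = 329 * 0.469148
= 154.3 ms


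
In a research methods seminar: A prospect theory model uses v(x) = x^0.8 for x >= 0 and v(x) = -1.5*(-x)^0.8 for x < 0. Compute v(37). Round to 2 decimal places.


Since x = 37 >= 0, use v(x) = x^0.8
37^0.8 = 17.9706
v(37) = 17.97


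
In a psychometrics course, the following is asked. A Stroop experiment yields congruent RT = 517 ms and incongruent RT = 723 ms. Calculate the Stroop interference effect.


Stroop effect = RT(incongruent) - RT(congruent)
= 723 - 517
= 206 ms


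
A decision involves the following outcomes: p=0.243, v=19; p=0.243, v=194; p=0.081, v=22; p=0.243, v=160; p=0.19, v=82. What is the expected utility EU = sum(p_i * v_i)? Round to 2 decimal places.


EU = sum(p_i * v_i)
0.243 * 19 = 4.617
0.243 * 194 = 47.142
0.081 * 22 = 1.782
0.243 * 160 = 38.88
0.19 * 82 = 15.58
EU = 4.617 + 47.142 + 1.782 + 38.88 + 15.58
= 108.00


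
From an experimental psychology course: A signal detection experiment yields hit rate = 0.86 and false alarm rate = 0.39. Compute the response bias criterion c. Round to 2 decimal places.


c = -0.5 * (z(HR) + z(FAR))
z(0.86) = 1.0803
z(0.39) = -0.2793
c = -0.5 * (1.0803 + -0.2793)
= -0.5 * 0.801
= -0.40


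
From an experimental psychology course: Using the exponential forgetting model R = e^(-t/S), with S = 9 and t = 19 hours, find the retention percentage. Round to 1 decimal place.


R = e^(-t/S)
-t/S = -19/9 = -2.111111
R = e^(-2.111111) = 0.121103
Percentage = 0.121103 * 100
= 12.1


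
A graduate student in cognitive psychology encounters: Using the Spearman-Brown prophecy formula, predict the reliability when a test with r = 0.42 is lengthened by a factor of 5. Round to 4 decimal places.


r_new = n*r / (1 + (n-1)*r)
Numerator = 5 * 0.42 = 2.1
Denominator = 1 + 4 * 0.42 = 2.68
r_new = 2.1 / 2.68
= 0.7836


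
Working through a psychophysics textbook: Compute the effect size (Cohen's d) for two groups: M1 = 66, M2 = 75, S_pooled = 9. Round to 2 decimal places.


Cohen's d = (M1 - M2) / S_pooled
= (66 - 75) / 9
= -9 / 9
= -1.00


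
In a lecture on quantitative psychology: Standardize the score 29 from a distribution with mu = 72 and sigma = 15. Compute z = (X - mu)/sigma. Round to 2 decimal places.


z = (X - mu) / sigma
= (29 - 72) / 15
= -43 / 15
= -2.87


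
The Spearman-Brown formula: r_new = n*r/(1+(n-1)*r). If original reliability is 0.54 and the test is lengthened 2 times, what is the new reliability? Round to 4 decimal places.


r_new = n*r / (1 + (n-1)*r)
Numerator = 2 * 0.54 = 1.08
Denominator = 1 + 1 * 0.54 = 1.54
r_new = 1.08 / 1.54
= 0.7013


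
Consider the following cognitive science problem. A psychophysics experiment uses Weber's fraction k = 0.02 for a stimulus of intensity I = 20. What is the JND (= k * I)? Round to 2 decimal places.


JND = k * I
JND = 0.02 * 20
= 0.40


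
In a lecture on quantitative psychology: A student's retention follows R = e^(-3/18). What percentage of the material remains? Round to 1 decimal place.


R = e^(-t/S)
-t/S = -3/18 = -0.166667
R = e^(-0.166667) = 0.846481
Percentage = 0.846481 * 100
= 84.6


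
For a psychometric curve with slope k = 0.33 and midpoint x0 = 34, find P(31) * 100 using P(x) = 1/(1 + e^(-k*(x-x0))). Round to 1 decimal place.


P(x) = 1/(1 + e^(-0.33*(31 - 34)))
Exponent = -0.33 * -3 = 0.99
e^(0.99) = 2.691234
P = 1/(1 + 2.691234) = 0.270912
Percentage = 27.1


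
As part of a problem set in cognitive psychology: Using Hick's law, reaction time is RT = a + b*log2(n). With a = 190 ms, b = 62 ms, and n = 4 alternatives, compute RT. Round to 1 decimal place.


RT = 190 + 62 * log2(4)
log2(4) = 2.0
RT = 190 + 62 * 2.0
= 190 + 124.0
= 314.0 ms


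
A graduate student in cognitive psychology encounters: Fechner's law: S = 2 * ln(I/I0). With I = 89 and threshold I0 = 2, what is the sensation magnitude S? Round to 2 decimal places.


S = 2 * ln(89/2)
I/I0 = 44.5
ln(44.5) = 3.7955
S = 2 * 3.7955
= 7.59


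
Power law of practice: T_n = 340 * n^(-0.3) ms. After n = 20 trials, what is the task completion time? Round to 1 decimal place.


T_n = 340 * 20^(-0.3)
20^(-0.3) = 0.407091
T_n = 340 * 0.407091
= 138.4 ms


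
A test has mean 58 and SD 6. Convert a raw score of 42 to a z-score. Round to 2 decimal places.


z = (X - mu) / sigma
= (42 - 58) / 6
= -16 / 6
= -2.67


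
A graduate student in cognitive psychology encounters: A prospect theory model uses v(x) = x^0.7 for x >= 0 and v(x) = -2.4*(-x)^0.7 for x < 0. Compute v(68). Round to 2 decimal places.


Since x = 68 >= 0, use v(x) = x^0.7
68^0.7 = 19.1759
v(68) = 19.18


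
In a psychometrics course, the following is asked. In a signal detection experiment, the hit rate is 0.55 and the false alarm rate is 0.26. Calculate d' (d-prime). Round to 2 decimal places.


d' = z(HR) - z(FAR)
z(0.55) = 0.1257
z(0.26) = -0.6433
d' = 0.1257 - -0.6433
= 0.77


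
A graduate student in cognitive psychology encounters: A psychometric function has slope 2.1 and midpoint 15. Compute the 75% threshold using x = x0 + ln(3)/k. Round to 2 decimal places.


At P = 0.75: 0.75 = 1/(1 + e^(-k*(x-x0)))
Solving: e^(-k*(x-x0)) = 1/3
x = x0 + ln(3)/k
ln(3) = 1.0986
x = 15 + 1.0986/2.1
= 15 + 0.5231
= 15.52


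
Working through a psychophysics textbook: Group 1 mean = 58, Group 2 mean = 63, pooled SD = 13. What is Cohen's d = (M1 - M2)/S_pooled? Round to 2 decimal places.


Cohen's d = (M1 - M2) / S_pooled
= (58 - 63) / 13
= -5 / 13
= -0.38


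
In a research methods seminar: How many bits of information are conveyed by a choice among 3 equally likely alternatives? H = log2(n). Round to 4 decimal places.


H = log2(n)
H = log2(3)
= 1.5850


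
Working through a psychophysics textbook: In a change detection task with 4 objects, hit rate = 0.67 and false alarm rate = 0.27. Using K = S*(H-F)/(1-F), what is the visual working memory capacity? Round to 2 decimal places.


K = S * (H - F) / (1 - F)
H - F = 0.4
1 - F = 0.73
K = 4 * 0.4 / 0.73
= 2.19


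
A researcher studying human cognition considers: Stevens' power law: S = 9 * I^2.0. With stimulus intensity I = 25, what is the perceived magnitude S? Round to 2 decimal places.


S = 9 * 25^2.0
25^2.0 = 625.0
S = 9 * 625.0
= 5625.00


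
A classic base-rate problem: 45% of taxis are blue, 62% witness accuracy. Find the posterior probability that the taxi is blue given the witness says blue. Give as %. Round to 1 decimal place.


P(blue | says blue) = P(says blue | blue)*P(blue) / [P(says blue | blue)*P(blue) + P(says blue | not blue)*P(not blue)]
Numerator = 0.62 * 0.45 = 0.279
False identification = 0.38 * 0.55 = 0.209
P = 0.279 / (0.279 + 0.209)
= 0.279 / 0.488
As percentage = 57.2


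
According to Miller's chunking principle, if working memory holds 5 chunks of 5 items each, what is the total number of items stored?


Total items = chunks * items_per_chunk
= 5 * 5
= 25


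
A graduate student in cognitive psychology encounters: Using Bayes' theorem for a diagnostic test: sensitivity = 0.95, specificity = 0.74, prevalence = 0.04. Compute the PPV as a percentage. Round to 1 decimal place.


PPV = (sens * prev) / (sens * prev + (1-spec) * (1-prev))
Numerator = 0.95 * 0.04 = 0.038
P(positive and no disease) = (1 - spec) * (1 - prev) = (1 - 0.74) * (1 - 0.04) = 0.2496
Denominator = 0.038 + 0.2496 = 0.2876
PPV = 0.038 / 0.2876 = 0.132128
As percentage = 13.2


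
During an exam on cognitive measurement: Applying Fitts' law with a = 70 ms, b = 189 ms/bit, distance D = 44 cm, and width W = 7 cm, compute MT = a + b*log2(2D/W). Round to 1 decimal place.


MT = 70 + 189 * log2(2*44/7)
2D/W = 12.571429
log2(12.571429) = 3.6521
MT = 70 + 189 * 3.6521
= 760.2 ms


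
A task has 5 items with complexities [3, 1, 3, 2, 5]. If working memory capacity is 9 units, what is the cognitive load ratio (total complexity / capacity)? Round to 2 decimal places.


Total complexity = 3 + 1 + 3 + 2 + 5 = 14
Load = total / capacity = 14 / 9
= 1.56


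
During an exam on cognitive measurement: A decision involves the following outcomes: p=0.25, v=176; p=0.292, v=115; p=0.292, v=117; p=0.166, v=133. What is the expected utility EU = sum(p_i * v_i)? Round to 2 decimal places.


EU = sum(p_i * v_i)
0.25 * 176 = 44.0
0.292 * 115 = 33.58
0.292 * 117 = 34.164
0.166 * 133 = 22.078
EU = 44.0 + 33.58 + 34.164 + 22.078
= 133.82


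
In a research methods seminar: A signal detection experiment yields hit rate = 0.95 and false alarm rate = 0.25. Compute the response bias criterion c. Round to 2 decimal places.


c = -0.5 * (z(HR) + z(FAR))
z(0.95) = 1.6449
z(0.25) = -0.6745
c = -0.5 * (1.6449 + -0.6745)
= -0.5 * 0.9704
= -0.49


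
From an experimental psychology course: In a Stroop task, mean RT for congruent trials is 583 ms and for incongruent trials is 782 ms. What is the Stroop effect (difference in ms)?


Stroop effect = RT(incongruent) - RT(congruent)
= 782 - 583
= 199 ms


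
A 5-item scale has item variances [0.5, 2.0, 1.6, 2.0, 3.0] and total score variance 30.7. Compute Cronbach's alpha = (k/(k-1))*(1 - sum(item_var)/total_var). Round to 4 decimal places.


alpha = (k/(k-1)) * (1 - sum(s_i^2)/s_total^2)
sum(item variances) = 9.1
k/(k-1) = 5/4 = 1.25
1 - 9.1/30.7 = 1 - 0.296417 = 0.703583
alpha = 1.25 * 0.703583
= 0.8795


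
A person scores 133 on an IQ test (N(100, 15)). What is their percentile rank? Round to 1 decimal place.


z = (IQ - mean) / SD
z = (133 - 100) / 15 = 2.2
Percentile = Phi(2.2) * 100
Phi(2.2) = 0.986097
= 98.6


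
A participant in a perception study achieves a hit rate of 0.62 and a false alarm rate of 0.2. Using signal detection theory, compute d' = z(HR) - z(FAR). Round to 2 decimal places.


d' = z(HR) - z(FAR)
z(0.62) = 0.3055
z(0.2) = -0.8416
d' = 0.3055 - -0.8416
= 1.15


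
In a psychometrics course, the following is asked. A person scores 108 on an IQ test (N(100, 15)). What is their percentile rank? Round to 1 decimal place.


z = (IQ - mean) / SD
z = (108 - 100) / 15 = 0.5333
Percentile = Phi(0.5333) * 100
Phi(0.5333) = 0.703087
= 70.3
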